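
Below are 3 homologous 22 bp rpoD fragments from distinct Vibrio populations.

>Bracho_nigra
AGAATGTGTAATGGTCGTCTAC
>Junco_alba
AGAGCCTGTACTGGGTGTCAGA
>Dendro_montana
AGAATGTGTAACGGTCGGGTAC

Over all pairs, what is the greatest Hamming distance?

12

Pairwise Hamming distances:
  Bracho_nigra vs Junco_alba: 9
  Bracho_nigra vs Dendro_montana: 3
  Junco_alba vs Dendro_montana: 12
The largest is 12, between Junco_alba and Dendro_montana.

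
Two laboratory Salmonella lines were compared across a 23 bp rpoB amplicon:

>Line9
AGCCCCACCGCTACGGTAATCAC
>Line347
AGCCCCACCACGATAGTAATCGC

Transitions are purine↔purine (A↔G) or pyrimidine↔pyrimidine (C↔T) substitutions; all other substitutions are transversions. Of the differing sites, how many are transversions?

1

Mismatches occur at site 10 (G/A, transition), site 12 (T/G, transversion), site 14 (C/T, transition), site 15 (G/A, transition), site 22 (A/G, transition).
Of the 5 differences, 4 transitions and 1 transversion, so the answer is 1.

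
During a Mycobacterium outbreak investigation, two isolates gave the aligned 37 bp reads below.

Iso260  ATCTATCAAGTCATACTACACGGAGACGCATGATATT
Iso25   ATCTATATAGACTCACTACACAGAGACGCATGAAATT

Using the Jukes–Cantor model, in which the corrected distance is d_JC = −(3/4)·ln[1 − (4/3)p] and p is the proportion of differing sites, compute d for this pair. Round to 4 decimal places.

0.2180

Mismatches occur at site 7 (C→A), site 8 (A→T), site 11 (T→A), site 13 (A→T), site 14 (T→C), site 22 (G→A), site 34 (T→A).
p = 7/37 = 0.189189.
d = −0.75 · ln(1 − (4/3)·0.189189) = −0.75 · ln(0.747748) = −0.75 · (-0.290689) = 0.2180.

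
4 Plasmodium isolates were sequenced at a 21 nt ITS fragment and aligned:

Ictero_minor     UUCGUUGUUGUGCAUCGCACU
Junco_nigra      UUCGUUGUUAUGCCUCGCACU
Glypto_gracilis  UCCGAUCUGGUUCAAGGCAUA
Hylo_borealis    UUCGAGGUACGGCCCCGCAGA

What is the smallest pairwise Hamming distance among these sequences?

2

Pairwise Hamming distances:
  Ictero_minor vs Junco_nigra: 2
  Ictero_minor vs Glypto_gracilis: 9
  Ictero_minor vs Hylo_borealis: 9
  Junco_nigra vs Glypto_gracilis: 11
  Junco_nigra vs Hylo_borealis: 8
  Glypto_gracilis vs Hylo_borealis: 11
The smallest is 2, between Ictero_minor and Junco_nigra.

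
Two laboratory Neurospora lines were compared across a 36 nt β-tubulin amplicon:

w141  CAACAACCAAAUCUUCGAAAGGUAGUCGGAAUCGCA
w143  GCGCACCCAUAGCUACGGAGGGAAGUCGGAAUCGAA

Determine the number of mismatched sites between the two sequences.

11

Mismatches occur at site 1 (C↔G), site 2 (A↔C), site 3 (A↔G), site 6 (A↔C), site 10 (A↔U), site 12 (U↔G), site 15 (U↔A), site 18 (A↔G), site 20 (A↔G), site 23 (U↔A), site 35 (C↔A).
That gives 11 mismatches out of 36 aligned sites, so the Hamming distance is 11.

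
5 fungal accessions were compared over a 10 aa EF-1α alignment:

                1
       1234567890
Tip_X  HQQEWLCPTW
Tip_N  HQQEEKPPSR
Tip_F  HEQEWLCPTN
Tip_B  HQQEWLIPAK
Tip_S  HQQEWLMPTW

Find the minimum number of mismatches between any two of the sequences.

1

Pairwise Hamming distances:
  Tip_X vs Tip_N: 5
  Tip_X vs Tip_F: 2
  Tip_X vs Tip_B: 3
  Tip_X vs Tip_S: 1
  Tip_N vs Tip_F: 6
  Tip_N vs Tip_B: 5
  Tip_N vs Tip_S: 5
  Tip_F vs Tip_B: 4
  Tip_F vs Tip_S: 3
  Tip_B vs Tip_S: 3
The smallest is 1, between Tip_X and Tip_S.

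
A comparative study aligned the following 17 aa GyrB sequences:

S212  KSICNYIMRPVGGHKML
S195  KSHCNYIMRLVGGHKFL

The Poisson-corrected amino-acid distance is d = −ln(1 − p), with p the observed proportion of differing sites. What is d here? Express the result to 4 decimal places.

0.1942

Mismatches occur at site 3 (I↔H), site 10 (P↔L), site 16 (M↔F).
p = 3/17 = 0.176471.
d = −ln(1 − 0.176471) = −ln(0.823529) = 0.1942.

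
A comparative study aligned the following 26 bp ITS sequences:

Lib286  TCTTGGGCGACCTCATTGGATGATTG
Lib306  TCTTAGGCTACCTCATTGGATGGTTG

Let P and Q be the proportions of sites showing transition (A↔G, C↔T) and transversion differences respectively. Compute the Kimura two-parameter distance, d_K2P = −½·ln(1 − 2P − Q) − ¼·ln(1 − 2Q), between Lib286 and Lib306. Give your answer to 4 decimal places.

0.1268

Mismatches occur at site 5 (G/A, transition), site 9 (G/T, transversion), site 23 (A/G, transition).
Of the 3 differences, 2 transitions and 1 transversion over 26 sites: P = 2/26 = 0.076923, Q = 1/26 = 0.038462.
d = −0.5·ln(0.807692) − 0.25·ln(0.923076) = −0.5·(-0.213574) − 0.25·(-0.080044) = 0.1268.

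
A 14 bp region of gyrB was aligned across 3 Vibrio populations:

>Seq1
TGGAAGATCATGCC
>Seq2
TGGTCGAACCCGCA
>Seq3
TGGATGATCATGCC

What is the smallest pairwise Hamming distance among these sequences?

1

Pairwise Hamming distances:
  Seq1 vs Seq2: 6
  Seq1 vs Seq3: 1
  Seq2 vs Seq3: 6
The smallest is 1, between Seq1 and Seq3.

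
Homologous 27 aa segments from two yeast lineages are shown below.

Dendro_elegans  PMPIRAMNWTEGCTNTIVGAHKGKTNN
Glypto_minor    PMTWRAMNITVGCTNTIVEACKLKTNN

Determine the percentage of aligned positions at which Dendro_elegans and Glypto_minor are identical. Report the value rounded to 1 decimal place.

74.1%

Differing sites — 3:P/T; 4:I/W; 9:W/I; 11:E/V; 19:G/E; 21:H/C; 23:G/L.
20 of the 27 sites match, so the percent identity is 20/27 × 100 = 74.1%.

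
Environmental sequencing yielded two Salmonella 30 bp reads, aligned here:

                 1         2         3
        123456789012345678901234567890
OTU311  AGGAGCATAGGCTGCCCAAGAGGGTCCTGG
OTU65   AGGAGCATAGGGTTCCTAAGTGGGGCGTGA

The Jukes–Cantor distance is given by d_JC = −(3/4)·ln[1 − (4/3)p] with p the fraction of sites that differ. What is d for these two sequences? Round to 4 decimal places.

0.2795

Differing sites — 12:C/G; 14:G/T; 17:C/T; 21:A/T; 25:T/G; 27:C/G; 30:G/A.
p = 7/30 = 0.233333.
d = −0.75 · ln(1 − (4/3)·0.233333) = −0.75 · ln(0.688889) = −0.75 · (-0.372675) = 0.2795.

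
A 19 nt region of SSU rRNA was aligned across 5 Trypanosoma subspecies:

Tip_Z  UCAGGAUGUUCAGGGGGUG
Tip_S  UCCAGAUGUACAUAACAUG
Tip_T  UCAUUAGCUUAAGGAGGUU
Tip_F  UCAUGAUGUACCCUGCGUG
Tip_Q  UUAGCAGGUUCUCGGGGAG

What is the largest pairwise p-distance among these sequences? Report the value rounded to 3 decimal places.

Pairwise Hamming distances:
  Tip_Z vs Tip_S: 8
  Tip_Z vs Tip_T: 7
  Tip_Z vs Tip_F: 6
  Tip_Z vs Tip_Q: 6
  Tip_S vs Tip_T: 12
  Tip_S vs Tip_F: 7
  Tip_S vs Tip_Q: 13
  Tip_T vs Tip_F: 11
  Tip_T vs Tip_Q: 10
  Tip_F vs Tip_Q: 9
The largest is 13 mismatches, between Tip_S and Tip_Q; p = 13/19 = 0.684.

0.684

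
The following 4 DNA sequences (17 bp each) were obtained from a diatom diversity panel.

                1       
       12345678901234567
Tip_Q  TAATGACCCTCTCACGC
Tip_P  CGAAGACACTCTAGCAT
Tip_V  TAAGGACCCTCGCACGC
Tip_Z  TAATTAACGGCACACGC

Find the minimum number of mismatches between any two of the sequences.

2

Pairwise Hamming distances:
  Tip_Q vs Tip_P: 8
  Tip_Q vs Tip_V: 2
  Tip_Q vs Tip_Z: 5
  Tip_P vs Tip_V: 9
  Tip_P vs Tip_Z: 13
  Tip_V vs Tip_Z: 6
The smallest is 2, between Tip_Q and Tip_V.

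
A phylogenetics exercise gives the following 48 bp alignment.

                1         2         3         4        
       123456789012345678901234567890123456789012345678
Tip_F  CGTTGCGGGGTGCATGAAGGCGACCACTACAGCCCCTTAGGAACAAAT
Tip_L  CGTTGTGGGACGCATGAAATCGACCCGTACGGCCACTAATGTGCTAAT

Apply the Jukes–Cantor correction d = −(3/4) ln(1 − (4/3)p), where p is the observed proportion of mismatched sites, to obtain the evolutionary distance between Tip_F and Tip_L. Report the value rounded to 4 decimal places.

Mismatches occur at site 6 (C→T), site 10 (G→A), site 11 (T→C), site 19 (G→A), site 20 (G→T), site 26 (A→C), site 27 (C→G), site 31 (A→G), site 35 (C→A), site 38 (T→A), site 40 (G→T), site 42 (A→T), site 43 (A→G), site 45 (A→T).
p = 14/48 = 0.291667.
d = −0.75 · ln(1 − (4/3)·0.291667) = −0.75 · ln(0.611111) = −0.75 · (-0.492477) = 0.3694.

0.3694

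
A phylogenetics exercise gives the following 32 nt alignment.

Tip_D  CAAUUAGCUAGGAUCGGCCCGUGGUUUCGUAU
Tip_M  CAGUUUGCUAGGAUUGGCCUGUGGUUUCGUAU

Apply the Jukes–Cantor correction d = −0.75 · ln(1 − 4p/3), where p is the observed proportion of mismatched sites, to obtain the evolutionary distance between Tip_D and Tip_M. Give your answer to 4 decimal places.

The sequences differ at positions 3 (A/G), 6 (A/U), 15 (C/U), 20 (C/U).
p = 4/32 = 0.125000.
d = −0.75 · ln(1 − (4/3)·0.125000) = −0.75 · ln(0.833333) = −0.75 · (-0.182322) = 0.1367.

0.1367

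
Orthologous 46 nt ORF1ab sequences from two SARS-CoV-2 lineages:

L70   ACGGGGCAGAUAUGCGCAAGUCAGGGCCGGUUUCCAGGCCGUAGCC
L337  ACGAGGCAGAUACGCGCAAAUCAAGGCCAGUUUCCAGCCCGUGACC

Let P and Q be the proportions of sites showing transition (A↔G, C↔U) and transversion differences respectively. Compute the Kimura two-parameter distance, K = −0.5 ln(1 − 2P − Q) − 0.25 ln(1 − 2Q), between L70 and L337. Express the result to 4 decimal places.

0.2084

Differing sites — 4:G/A (Ti); 13:U/C (Ti); 20:G/A (Ti); 24:G/A (Ti); 29:G/A (Ti); 38:G/C (Tv); 43:A/G (Ti); 44:G/A (Ti).
Of the 8 differences, 7 transitions and 1 transversion over 46 sites: P = 7/46 = 0.152174, Q = 1/46 = 0.021739.
d = −0.5·ln(0.673913) − 0.25·ln(0.956522) = −0.5·(-0.394654) − 0.25·(-0.044451) = 0.2084.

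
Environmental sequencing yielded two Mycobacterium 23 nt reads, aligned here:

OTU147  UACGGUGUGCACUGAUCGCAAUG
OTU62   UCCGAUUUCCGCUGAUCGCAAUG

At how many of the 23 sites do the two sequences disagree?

The sequences differ at positions 2 (A/C), 5 (G/A), 7 (G/U), 9 (G/C), 11 (A/G).
That gives 5 mismatches out of 23 aligned sites, so the Hamming distance is 5.

5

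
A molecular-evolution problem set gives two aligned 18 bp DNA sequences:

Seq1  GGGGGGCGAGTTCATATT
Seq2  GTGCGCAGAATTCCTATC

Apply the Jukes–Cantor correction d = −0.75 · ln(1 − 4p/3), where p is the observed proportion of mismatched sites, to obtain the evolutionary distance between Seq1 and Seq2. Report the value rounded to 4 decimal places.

Differing sites — 2:G/T; 4:G/C; 6:G/C; 7:C/A; 10:G/A; 14:A/C; 18:T/C.
p = 7/18 = 0.388889.
d = −0.75 · ln(1 − (4/3)·0.388889) = −0.75 · ln(0.481481) = −0.75 · (-0.730889) = 0.5482.

0.5482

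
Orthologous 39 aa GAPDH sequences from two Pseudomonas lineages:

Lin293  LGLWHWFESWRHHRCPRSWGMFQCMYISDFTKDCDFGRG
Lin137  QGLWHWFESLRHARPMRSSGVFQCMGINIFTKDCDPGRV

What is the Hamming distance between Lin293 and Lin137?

12

Mismatches occur at site 1 (L→Q), site 10 (W→L), site 13 (H→A), site 15 (C→P), site 16 (P→M), site 19 (W→S), site 21 (M→V), site 26 (Y→G), site 28 (S→N), site 29 (D→I), site 36 (F→P), site 39 (G→V).
That gives 12 mismatches out of 39 aligned sites, so the Hamming distance is 12.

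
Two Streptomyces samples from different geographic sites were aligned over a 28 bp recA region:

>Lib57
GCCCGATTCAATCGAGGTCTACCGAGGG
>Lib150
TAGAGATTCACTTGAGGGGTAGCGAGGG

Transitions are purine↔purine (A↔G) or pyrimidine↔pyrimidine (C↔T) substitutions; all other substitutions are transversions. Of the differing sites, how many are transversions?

Mismatches occur at site 1 (G→T, transversion), site 2 (C→A, transversion), site 3 (C→G, transversion), site 4 (C→A, transversion), site 11 (A→C, transversion), site 13 (C→T, transition), site 18 (T→G, transversion), site 19 (C→G, transversion), site 22 (C→G, transversion).
Of the 9 differences, 1 transition and 8 transversions, so the answer is 8.

8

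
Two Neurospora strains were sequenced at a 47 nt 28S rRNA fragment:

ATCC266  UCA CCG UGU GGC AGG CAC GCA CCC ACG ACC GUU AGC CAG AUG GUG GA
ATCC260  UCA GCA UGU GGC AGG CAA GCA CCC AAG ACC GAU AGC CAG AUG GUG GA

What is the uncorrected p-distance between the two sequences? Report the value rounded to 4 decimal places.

0.1064

The sequences differ at positions 4 (C/G), 6 (G/A), 18 (C/A), 26 (C/A), 32 (U/A).
There are 5 differences over 47 sites, so p = 5/47 = 0.1064.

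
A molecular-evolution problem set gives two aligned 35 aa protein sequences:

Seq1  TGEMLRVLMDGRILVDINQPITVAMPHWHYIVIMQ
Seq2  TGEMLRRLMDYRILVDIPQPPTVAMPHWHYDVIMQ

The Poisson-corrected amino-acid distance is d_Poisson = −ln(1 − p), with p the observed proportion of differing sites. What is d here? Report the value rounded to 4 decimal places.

0.1542

Mismatches occur at site 7 (V→R), site 11 (G→Y), site 18 (N→P), site 21 (I→P), site 31 (I→D).
p = 5/35 = 0.142857.
d = −ln(1 − 0.142857) = −ln(0.857143) = 0.1542.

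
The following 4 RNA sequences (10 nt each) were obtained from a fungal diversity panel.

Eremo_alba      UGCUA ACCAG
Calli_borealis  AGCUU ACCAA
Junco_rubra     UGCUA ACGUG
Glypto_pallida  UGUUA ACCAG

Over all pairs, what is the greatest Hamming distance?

Pairwise Hamming distances:
  Eremo_alba vs Calli_borealis: 3
  Eremo_alba vs Junco_rubra: 2
  Eremo_alba vs Glypto_pallida: 1
  Calli_borealis vs Junco_rubra: 5
  Calli_borealis vs Glypto_pallida: 4
  Junco_rubra vs Glypto_pallida: 3
The largest is 5, between Calli_borealis and Junco_rubra.

5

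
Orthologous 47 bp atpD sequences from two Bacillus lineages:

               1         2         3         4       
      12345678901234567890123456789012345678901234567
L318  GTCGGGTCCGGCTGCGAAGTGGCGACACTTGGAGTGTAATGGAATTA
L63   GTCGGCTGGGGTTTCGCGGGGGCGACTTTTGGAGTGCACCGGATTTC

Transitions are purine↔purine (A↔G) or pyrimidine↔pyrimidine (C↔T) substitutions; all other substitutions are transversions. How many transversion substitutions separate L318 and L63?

10

Mismatches occur at site 6 (G→C, transversion), site 8 (C→G, transversion), site 9 (C→G, transversion), site 12 (C→T, transition), site 14 (G→T, transversion), site 17 (A→C, transversion), site 18 (A→G, transition), site 20 (T→G, transversion), site 27 (A→T, transversion), site 28 (C→T, transition), site 37 (T→C, transition), site 39 (A→C, transversion), site 40 (T→C, transition), site 44 (A→T, transversion), site 47 (A→C, transversion).
Of the 15 differences, 5 transitions and 10 transversions, so the answer is 10.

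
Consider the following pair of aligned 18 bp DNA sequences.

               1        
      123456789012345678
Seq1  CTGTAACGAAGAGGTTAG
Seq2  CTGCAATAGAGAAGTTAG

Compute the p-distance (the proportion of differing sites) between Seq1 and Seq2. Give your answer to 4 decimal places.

Differing sites — 4:T/C; 7:C/T; 8:G/A; 9:A/G; 13:G/A.
There are 5 differences over 18 sites, so p = 5/18 = 0.2778.

0.2778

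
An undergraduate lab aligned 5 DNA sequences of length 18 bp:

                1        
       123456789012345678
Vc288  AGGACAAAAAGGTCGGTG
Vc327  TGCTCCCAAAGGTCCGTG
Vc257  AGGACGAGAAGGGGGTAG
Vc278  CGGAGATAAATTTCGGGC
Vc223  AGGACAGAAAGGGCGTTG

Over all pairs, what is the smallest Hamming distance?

3

Pairwise Hamming distances:
  Vc288 vs Vc327: 6
  Vc288 vs Vc257: 6
  Vc288 vs Vc278: 7
  Vc288 vs Vc223: 3
  Vc327 vs Vc257: 11
  Vc327 vs Vc278: 11
  Vc327 vs Vc223: 8
  Vc257 vs Vc278: 12
  Vc257 vs Vc223: 5
  Vc278 vs Vc223: 9
The smallest is 3, between Vc288 and Vc223.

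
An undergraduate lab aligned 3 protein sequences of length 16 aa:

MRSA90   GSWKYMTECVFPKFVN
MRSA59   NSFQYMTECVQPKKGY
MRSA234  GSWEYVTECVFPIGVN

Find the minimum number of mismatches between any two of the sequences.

Pairwise Hamming distances:
  MRSA90 vs MRSA59: 7
  MRSA90 vs MRSA234: 4
  MRSA59 vs MRSA234: 9
The smallest is 4, between MRSA90 and MRSA234.

4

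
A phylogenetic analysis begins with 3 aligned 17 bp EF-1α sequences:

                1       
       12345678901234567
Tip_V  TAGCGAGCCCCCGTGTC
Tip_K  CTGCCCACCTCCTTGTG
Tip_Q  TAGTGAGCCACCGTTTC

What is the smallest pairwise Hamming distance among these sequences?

3

Pairwise Hamming distances:
  Tip_V vs Tip_K: 8
  Tip_V vs Tip_Q: 3
  Tip_K vs Tip_Q: 10
The smallest is 3, between Tip_V and Tip_Q.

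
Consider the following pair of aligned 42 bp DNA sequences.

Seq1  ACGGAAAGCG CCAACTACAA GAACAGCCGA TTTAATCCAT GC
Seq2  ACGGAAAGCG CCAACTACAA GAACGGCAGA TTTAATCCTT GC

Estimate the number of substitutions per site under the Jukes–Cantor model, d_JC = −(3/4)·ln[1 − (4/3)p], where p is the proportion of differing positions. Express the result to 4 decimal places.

0.0751

Mismatches occur at site 25 (A/G), site 28 (C/A), site 39 (A/T).
p = 3/42 = 0.071429.
d = −0.75 · ln(1 − (4/3)·0.071429) = −0.75 · ln(0.904761) = −0.75 · (-0.100084) = 0.0751.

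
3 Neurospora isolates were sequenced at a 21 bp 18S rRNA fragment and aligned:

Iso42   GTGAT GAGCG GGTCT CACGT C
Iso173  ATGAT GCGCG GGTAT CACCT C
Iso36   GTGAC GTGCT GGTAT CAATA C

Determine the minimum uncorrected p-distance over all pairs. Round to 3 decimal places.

Pairwise Hamming distances:
  Iso42 vs Iso173: 4
  Iso42 vs Iso36: 7
  Iso173 vs Iso36: 7
The smallest is 4 mismatches, between Iso42 and Iso173; p = 4/21 = 0.190.

0.190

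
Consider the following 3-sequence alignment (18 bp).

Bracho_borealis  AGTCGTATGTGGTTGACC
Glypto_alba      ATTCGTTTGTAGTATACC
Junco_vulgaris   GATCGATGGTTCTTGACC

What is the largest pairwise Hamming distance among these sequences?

8

Pairwise Hamming distances:
  Bracho_borealis vs Glypto_alba: 5
  Bracho_borealis vs Junco_vulgaris: 7
  Glypto_alba vs Junco_vulgaris: 8
The largest is 8, between Glypto_alba and Junco_vulgaris.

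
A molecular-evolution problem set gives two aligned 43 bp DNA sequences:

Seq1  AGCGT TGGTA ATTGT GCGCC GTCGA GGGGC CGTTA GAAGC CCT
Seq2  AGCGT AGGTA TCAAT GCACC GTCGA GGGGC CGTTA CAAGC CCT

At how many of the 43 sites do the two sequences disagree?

Mismatches occur at site 6 (T/A), site 11 (A/T), site 12 (T/C), site 13 (T/A), site 14 (G/A), site 18 (G/A), site 36 (G/C).
That gives 7 mismatches out of 43 aligned sites, so the Hamming distance is 7.

7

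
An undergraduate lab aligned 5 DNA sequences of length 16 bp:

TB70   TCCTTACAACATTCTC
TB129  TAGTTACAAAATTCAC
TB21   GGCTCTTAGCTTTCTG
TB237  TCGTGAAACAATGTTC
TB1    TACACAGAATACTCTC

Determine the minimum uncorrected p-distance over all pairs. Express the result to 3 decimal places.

0.250

Pairwise Hamming distances:
  TB70 vs TB129: 4
  TB70 vs TB21: 8
  TB70 vs TB237: 7
  TB70 vs TB1: 6
  TB129 vs TB21: 11
  TB129 vs TB237: 7
  TB129 vs TB1: 7
  TB21 vs TB237: 12
  TB21 vs TB1: 10
  TB237 vs TB1: 10
The smallest is 4 mismatches, between TB70 and TB129; p = 4/16 = 0.250.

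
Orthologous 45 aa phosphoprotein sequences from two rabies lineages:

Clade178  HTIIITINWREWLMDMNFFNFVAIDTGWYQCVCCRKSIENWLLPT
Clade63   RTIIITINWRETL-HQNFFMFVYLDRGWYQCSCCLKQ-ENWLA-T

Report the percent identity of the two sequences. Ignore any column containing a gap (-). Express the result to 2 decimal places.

71.43%

Excluding the 3 gap columns leaves 42 comparable sites.
Mismatches occur at site 1 (H↔R), site 12 (W↔T), site 15 (D↔H), site 16 (M↔Q), site 20 (N↔M), site 23 (A↔Y), site 24 (I↔L), site 26 (T↔R), site 32 (V↔S), site 35 (R↔L), site 37 (S↔Q), site 43 (L↔A).
30 of the 42 comparable sites match, so the percent identity is 30/42 × 100 = 71.43%.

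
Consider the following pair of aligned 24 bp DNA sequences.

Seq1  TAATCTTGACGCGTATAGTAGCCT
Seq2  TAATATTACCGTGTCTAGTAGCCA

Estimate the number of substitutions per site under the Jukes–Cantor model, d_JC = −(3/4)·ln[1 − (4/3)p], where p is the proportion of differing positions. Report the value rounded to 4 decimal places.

0.3041

The sequences differ at positions 5 (C/A), 8 (G/A), 9 (A/C), 12 (C/T), 15 (A/C), 24 (T/A).
p = 6/24 = 0.250000.
d = −0.75 · ln(1 − (4/3)·0.250000) = −0.75 · ln(0.666667) = −0.75 · (-0.405465) = 0.3041.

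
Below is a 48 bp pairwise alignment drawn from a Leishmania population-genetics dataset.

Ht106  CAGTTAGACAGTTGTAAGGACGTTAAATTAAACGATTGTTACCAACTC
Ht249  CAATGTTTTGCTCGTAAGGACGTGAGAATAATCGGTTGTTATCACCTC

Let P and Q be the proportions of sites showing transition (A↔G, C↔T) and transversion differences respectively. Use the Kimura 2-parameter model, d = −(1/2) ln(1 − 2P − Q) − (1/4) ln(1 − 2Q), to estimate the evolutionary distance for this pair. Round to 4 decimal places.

Mismatches occur at site 3 (G→A, transition), site 5 (T→G, transversion), site 6 (A→T, transversion), site 7 (G→T, transversion), site 8 (A→T, transversion), site 9 (C→T, transition), site 10 (A→G, transition), site 11 (G→C, transversion), site 13 (T→C, transition), site 24 (T→G, transversion), site 26 (A→G, transition), site 28 (T→A, transversion), site 32 (A→T, transversion), site 35 (A→G, transition), site 42 (C→T, transition), site 45 (A→C, transversion).
Of the 16 differences, 7 transitions and 9 transversions over 48 sites: P = 7/48 = 0.145833, Q = 9/48 = 0.187500.
d = −0.5·ln(0.520834) − 0.25·ln(0.625000) = −0.5·(-0.652324) − 0.25·(-0.470004) = 0.4437.

0.4437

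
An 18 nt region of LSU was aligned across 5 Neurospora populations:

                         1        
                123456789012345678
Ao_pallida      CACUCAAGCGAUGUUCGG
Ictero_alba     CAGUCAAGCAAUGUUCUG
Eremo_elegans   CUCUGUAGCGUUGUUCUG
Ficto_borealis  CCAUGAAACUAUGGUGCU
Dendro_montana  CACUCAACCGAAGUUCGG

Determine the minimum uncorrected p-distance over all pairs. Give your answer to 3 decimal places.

0.111

Pairwise Hamming distances:
  Ao_pallida vs Ictero_alba: 3
  Ao_pallida vs Eremo_elegans: 5
  Ao_pallida vs Ficto_borealis: 9
  Ao_pallida vs Dendro_montana: 2
  Ictero_alba vs Eremo_elegans: 6
  Ictero_alba vs Ficto_borealis: 9
  Ictero_alba vs Dendro_montana: 5
  Eremo_elegans vs Ficto_borealis: 10
  Eremo_elegans vs Dendro_montana: 7
  Ficto_borealis vs Dendro_montana: 10
The smallest is 2 mismatches, between Ao_pallida and Dendro_montana; p = 2/18 = 0.111.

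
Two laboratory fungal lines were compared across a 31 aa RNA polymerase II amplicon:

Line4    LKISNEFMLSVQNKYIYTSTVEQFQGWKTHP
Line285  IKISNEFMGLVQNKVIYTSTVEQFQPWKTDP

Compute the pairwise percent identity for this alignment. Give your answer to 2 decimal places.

80.65%

The sequences differ at positions 1 (L/I), 9 (L/G), 10 (S/L), 15 (Y/V), 26 (G/P), 30 (H/D).
25 of the 31 sites match, so the percent identity is 25/31 × 100 = 80.65%.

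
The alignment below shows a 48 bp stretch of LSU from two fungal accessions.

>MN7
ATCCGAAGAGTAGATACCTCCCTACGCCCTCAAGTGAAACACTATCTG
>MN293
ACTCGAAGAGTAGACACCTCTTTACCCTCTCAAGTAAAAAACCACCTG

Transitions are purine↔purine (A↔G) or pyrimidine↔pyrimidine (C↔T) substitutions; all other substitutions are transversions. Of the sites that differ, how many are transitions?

9

Differing sites — 2:T/C (Ti); 3:C/T (Ti); 15:T/C (Ti); 21:C/T (Ti); 22:C/T (Ti); 26:G/C (Tv); 28:C/T (Ti); 36:G/A (Ti); 40:C/A (Tv); 43:T/C (Ti); 45:T/C (Ti).
Of the 11 differences, 9 transitions and 2 transversions, so the answer is 9.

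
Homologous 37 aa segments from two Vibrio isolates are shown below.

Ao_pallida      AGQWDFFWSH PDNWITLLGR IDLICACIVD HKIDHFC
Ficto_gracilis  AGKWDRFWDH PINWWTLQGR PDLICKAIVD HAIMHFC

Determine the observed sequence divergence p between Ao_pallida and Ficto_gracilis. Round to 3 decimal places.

0.297

The sequences differ at positions 3 (Q/K), 6 (F/R), 9 (S/D), 12 (D/I), 15 (I/W), 18 (L/Q), 21 (I/P), 26 (A/K), 27 (C/A), 32 (K/A), 34 (D/M).
There are 11 differences over 37 sites, so p = 11/37 = 0.297.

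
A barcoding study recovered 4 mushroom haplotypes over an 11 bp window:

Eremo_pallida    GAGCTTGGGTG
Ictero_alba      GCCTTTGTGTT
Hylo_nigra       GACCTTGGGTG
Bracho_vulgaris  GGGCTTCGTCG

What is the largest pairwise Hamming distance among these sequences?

Pairwise Hamming distances:
  Eremo_pallida vs Ictero_alba: 5
  Eremo_pallida vs Hylo_nigra: 1
  Eremo_pallida vs Bracho_vulgaris: 4
  Ictero_alba vs Hylo_nigra: 4
  Ictero_alba vs Bracho_vulgaris: 8
  Hylo_nigra vs Bracho_vulgaris: 5
The largest is 8, between Ictero_alba and Bracho_vulgaris.

8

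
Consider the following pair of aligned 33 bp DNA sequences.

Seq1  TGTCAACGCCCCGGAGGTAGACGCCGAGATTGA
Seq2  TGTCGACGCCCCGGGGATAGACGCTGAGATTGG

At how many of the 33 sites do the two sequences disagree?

Differing sites — 5:A/G; 15:A/G; 17:G/A; 25:C/T; 33:A/G.
That gives 5 mismatches out of 33 aligned sites, so the Hamming distance is 5.

5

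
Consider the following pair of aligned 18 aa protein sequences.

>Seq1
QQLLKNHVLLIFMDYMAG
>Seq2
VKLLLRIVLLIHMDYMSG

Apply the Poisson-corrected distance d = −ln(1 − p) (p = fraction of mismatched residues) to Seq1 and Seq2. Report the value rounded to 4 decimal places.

0.4925

Mismatches occur at site 1 (Q↔V), site 2 (Q↔K), site 5 (K↔L), site 6 (N↔R), site 7 (H↔I), site 12 (F↔H), site 17 (A↔S).
p = 7/18 = 0.388889.
d = −ln(1 − 0.388889) = −ln(0.611111) = 0.4925.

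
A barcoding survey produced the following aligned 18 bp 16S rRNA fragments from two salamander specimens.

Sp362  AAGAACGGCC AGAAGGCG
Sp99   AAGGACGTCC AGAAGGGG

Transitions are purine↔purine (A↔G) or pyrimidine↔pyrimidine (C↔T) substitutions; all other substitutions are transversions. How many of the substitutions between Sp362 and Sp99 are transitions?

1

The sequences differ at positions 4 (A/G, transition), 8 (G/T, transversion), 17 (C/G, transversion).
Of the 3 differences, 1 transition and 2 transversions, so the answer is 1.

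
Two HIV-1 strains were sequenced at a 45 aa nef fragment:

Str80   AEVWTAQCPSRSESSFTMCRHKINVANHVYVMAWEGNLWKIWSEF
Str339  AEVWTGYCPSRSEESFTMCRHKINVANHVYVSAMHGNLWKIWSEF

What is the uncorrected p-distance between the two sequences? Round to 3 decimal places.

Differing sites — 6:A/G; 7:Q/Y; 14:S/E; 32:M/S; 34:W/M; 35:E/H.
There are 6 differences over 45 sites, so p = 6/45 = 0.133.

0.133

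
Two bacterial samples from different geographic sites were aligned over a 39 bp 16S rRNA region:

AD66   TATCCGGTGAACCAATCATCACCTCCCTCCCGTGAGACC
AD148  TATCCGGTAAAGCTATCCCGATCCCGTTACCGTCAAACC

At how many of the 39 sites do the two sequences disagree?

13

The sequences differ at positions 9 (G/A), 12 (C/G), 14 (A/T), 18 (A/C), 19 (T/C), 20 (C/G), 22 (C/T), 24 (T/C), 26 (C/G), 27 (C/T), 29 (C/A), 34 (G/C), 36 (G/A).
That gives 13 mismatches out of 39 aligned sites, so the Hamming distance is 13.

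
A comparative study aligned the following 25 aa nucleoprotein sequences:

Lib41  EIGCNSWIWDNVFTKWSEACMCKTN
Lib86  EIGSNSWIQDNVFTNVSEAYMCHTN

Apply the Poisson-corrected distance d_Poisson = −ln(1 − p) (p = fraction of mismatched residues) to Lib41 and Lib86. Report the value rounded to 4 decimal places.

0.2744

The sequences differ at positions 4 (C/S), 9 (W/Q), 15 (K/N), 16 (W/V), 20 (C/Y), 23 (K/H).
p = 6/25 = 0.240000.
d = −ln(1 − 0.240000) = −ln(0.760000) = 0.2744.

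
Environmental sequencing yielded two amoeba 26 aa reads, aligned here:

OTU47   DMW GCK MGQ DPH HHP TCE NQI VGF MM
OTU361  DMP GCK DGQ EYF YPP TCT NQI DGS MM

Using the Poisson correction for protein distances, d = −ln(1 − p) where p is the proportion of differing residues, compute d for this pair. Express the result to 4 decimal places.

Mismatches occur at site 3 (W/P), site 7 (M/D), site 10 (D/E), site 11 (P/Y), site 12 (H/F), site 13 (H/Y), site 14 (H/P), site 18 (E/T), site 22 (V/D), site 24 (F/S).
p = 10/26 = 0.384615.
d = −ln(1 − 0.384615) = −ln(0.615385) = 0.4855.

0.4855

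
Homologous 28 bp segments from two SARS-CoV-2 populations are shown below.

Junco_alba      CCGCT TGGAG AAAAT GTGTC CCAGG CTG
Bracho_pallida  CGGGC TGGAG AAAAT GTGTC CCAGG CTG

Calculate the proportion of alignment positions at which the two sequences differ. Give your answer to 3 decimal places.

Differing sites — 2:C/G; 4:C/G; 5:T/C.
There are 3 differences over 28 sites, so p = 3/28 = 0.107.

0.107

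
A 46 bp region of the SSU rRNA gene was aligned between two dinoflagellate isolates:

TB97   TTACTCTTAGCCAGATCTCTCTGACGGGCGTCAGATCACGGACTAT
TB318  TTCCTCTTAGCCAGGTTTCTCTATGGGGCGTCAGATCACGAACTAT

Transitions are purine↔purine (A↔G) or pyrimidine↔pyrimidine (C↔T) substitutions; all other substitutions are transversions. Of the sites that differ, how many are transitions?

Mismatches occur at site 3 (A→C, transversion), site 15 (A→G, transition), site 17 (C→T, transition), site 23 (G→A, transition), site 24 (A→T, transversion), site 25 (C→G, transversion), site 41 (G→A, transition).
Of the 7 differences, 4 transitions and 3 transversions, so the answer is 4.

4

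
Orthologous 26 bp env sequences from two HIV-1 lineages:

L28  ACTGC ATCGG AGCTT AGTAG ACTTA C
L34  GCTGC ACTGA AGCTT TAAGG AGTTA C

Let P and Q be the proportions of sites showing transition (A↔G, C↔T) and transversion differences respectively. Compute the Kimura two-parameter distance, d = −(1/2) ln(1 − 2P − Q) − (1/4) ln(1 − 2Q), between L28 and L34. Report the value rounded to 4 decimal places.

Mismatches occur at site 1 (A↔G, transition), site 7 (T↔C, transition), site 8 (C↔T, transition), site 10 (G↔A, transition), site 16 (A↔T, transversion), site 17 (G↔A, transition), site 18 (T↔A, transversion), site 19 (A↔G, transition), site 22 (C↔G, transversion).
Of the 9 differences, 6 transitions and 3 transversions over 26 sites: P = 6/26 = 0.230769, Q = 3/26 = 0.115385.
d = −0.5·ln(0.423077) − 0.25·ln(0.769230) = −0.5·(-0.860201) − 0.25·(-0.262365) = 0.4957.

0.4957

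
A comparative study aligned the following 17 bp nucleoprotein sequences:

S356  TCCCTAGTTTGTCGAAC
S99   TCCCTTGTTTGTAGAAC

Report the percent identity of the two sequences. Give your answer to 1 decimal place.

The sequences differ at positions 6 (A/T), 13 (C/A).
15 of the 17 sites match, so the percent identity is 15/17 × 100 = 88.2%.

88.2%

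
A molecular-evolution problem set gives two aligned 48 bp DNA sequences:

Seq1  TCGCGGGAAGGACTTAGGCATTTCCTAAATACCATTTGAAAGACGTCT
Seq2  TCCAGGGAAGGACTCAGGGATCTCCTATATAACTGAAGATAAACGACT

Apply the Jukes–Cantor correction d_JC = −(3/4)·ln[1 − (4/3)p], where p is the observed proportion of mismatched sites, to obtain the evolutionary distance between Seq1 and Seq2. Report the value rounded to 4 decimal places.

0.3694

Differing sites — 3:G/C; 4:C/A; 15:T/C; 19:C/G; 22:T/C; 28:A/T; 32:C/A; 34:A/T; 35:T/G; 36:T/A; 37:T/A; 40:A/T; 42:G/A; 46:T/A.
p = 14/48 = 0.291667.
d = −0.75 · ln(1 − (4/3)·0.291667) = −0.75 · ln(0.611111) = −0.75 · (-0.492477) = 0.3694.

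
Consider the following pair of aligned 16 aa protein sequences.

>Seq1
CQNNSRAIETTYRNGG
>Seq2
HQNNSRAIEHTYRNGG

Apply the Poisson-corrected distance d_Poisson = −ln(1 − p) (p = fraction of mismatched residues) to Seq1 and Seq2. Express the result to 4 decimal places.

0.1335

Mismatches occur at site 1 (C↔H), site 10 (T↔H).
p = 2/16 = 0.125000.
d = −ln(1 − 0.125000) = −ln(0.875000) = 0.1335.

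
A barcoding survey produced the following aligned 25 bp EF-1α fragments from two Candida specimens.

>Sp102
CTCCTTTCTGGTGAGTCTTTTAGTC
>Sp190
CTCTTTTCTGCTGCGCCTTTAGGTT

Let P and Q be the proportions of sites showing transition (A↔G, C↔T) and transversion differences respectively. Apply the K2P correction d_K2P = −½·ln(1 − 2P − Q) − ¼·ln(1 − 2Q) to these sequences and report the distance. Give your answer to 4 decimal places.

Differing sites — 4:C/T (Ti); 11:G/C (Tv); 14:A/C (Tv); 16:T/C (Ti); 21:T/A (Tv); 22:A/G (Ti); 25:C/T (Ti).
Of the 7 differences, 4 transitions and 3 transversions over 25 sites: P = 4/25 = 0.160000, Q = 3/25 = 0.120000.
d = −0.5·ln(0.560000) − 0.25·ln(0.760000) = −0.5·(-0.579818) − 0.25·(-0.274437) = 0.3585.

0.3585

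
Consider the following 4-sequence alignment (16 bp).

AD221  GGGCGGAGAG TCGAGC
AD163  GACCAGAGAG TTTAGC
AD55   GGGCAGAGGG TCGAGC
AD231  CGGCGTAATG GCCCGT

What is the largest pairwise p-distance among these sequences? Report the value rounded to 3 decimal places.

Pairwise Hamming distances:
  AD221 vs AD163: 5
  AD221 vs AD55: 2
  AD221 vs AD231: 8
  AD163 vs AD55: 5
  AD163 vs AD231: 12
  AD55 vs AD231: 9
The largest is 12 mismatches, between AD163 and AD231; p = 12/16 = 0.750.

0.750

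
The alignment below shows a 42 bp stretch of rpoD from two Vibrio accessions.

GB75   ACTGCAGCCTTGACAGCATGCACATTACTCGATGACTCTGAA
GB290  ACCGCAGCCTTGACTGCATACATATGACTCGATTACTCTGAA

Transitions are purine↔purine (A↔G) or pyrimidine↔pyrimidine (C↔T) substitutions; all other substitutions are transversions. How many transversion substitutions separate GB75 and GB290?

Differing sites — 3:T/C (Ti); 15:A/T (Tv); 20:G/A (Ti); 23:C/T (Ti); 26:T/G (Tv); 34:G/T (Tv).
Of the 6 differences, 3 transitions and 3 transversions, so the answer is 3.

3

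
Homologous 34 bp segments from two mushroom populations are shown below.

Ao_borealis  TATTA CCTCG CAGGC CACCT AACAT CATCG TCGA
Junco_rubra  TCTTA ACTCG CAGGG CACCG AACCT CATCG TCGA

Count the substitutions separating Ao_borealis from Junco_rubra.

5

Mismatches occur at site 2 (A→C), site 6 (C→A), site 15 (C→G), site 20 (T→G), site 24 (A→C).
That gives 5 mismatches out of 34 aligned sites, so the Hamming distance is 5.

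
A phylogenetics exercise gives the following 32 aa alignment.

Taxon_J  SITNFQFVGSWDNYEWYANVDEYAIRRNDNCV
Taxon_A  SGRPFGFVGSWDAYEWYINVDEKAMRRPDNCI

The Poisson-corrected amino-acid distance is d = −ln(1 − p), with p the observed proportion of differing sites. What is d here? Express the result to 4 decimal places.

0.3747

Differing sites — 2:I/G; 3:T/R; 4:N/P; 6:Q/G; 13:N/A; 18:A/I; 23:Y/K; 25:I/M; 28:N/P; 32:V/I.
p = 10/32 = 0.312500.
d = −ln(1 − 0.312500) = −ln(0.687500) = 0.3747.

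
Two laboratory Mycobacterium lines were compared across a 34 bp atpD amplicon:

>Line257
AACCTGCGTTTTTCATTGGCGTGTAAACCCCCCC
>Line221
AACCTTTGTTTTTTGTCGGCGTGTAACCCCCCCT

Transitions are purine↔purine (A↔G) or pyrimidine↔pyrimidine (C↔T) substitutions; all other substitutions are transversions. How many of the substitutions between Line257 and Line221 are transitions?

Differing sites — 6:G/T (Tv); 7:C/T (Ti); 14:C/T (Ti); 15:A/G (Ti); 17:T/C (Ti); 27:A/C (Tv); 34:C/T (Ti).
Of the 7 differences, 5 transitions and 2 transversions, so the answer is 5.

5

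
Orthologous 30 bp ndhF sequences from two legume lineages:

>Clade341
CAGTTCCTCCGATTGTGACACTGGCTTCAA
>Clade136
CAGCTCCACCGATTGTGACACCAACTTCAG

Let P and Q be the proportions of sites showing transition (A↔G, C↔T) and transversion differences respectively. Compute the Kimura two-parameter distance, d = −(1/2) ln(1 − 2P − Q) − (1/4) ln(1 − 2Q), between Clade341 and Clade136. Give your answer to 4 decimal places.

The sequences differ at positions 4 (T/C, transition), 8 (T/A, transversion), 22 (T/C, transition), 23 (G/A, transition), 24 (G/A, transition), 30 (A/G, transition).
Of the 6 differences, 5 transitions and 1 transversion over 30 sites: P = 5/30 = 0.166667, Q = 1/30 = 0.033333.
d = −0.5·ln(0.633333) − 0.25·ln(0.933334) = −0.5·(-0.456759) − 0.25·(-0.068992) = 0.2456.

0.2456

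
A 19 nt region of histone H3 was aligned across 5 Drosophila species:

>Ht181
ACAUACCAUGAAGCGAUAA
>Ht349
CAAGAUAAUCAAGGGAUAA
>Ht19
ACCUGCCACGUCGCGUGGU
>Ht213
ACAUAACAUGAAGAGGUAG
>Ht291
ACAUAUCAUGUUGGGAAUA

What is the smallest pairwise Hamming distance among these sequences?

Pairwise Hamming distances:
  Ht181 vs Ht349: 7
  Ht181 vs Ht19: 9
  Ht181 vs Ht213: 4
  Ht181 vs Ht291: 6
  Ht349 vs Ht19: 16
  Ht349 vs Ht213: 9
  Ht349 vs Ht291: 9
  Ht19 vs Ht213: 11
  Ht19 vs Ht291: 10
  Ht213 vs Ht291: 8
The smallest is 4, between Ht181 and Ht213.

4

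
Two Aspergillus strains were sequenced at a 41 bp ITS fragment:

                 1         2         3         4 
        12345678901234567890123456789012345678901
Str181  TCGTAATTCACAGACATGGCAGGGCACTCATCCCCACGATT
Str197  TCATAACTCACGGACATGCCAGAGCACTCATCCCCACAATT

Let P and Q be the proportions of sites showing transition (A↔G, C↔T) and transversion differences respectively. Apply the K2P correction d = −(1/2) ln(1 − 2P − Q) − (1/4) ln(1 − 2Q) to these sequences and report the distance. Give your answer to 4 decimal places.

0.1687

Mismatches occur at site 3 (G→A, transition), site 7 (T→C, transition), site 12 (A→G, transition), site 19 (G→C, transversion), site 23 (G→A, transition), site 38 (G→A, transition).
Of the 6 differences, 5 transitions and 1 transversion over 41 sites: P = 5/41 = 0.121951, Q = 1/41 = 0.024390.
d = −0.5·ln(0.731708) − 0.25·ln(0.951220) = −0.5·(-0.312374) − 0.25·(-0.050010) = 0.1687.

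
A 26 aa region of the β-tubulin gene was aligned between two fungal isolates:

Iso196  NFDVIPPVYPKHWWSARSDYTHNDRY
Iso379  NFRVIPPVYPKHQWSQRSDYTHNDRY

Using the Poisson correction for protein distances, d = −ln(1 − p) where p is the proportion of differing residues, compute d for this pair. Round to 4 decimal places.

Differing sites — 3:D/R; 13:W/Q; 16:A/Q.
p = 3/26 = 0.115385.
d = −ln(1 − 0.115385) = −ln(0.884615) = 0.1226.

0.1226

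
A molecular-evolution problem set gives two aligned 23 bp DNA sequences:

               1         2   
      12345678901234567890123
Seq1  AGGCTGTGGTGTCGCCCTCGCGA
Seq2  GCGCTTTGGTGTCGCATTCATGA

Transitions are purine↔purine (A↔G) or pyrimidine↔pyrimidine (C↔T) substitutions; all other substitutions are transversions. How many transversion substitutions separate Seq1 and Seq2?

Mismatches occur at site 1 (A↔G, transition), site 2 (G↔C, transversion), site 6 (G↔T, transversion), site 16 (C↔A, transversion), site 17 (C↔T, transition), site 20 (G↔A, transition), site 21 (C↔T, transition).
Of the 7 differences, 4 transitions and 3 transversions, so the answer is 3.

3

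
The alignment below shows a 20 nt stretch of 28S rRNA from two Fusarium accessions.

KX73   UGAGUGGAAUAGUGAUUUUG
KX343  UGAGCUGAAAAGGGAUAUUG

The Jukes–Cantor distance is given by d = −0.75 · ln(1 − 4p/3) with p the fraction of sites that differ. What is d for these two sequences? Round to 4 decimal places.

The sequences differ at positions 5 (U/C), 6 (G/U), 10 (U/A), 13 (U/G), 17 (U/A).
p = 5/20 = 0.250000.
d = −0.75 · ln(1 − (4/3)·0.250000) = −0.75 · ln(0.666667) = −0.75 · (-0.405465) = 0.3041.

0.3041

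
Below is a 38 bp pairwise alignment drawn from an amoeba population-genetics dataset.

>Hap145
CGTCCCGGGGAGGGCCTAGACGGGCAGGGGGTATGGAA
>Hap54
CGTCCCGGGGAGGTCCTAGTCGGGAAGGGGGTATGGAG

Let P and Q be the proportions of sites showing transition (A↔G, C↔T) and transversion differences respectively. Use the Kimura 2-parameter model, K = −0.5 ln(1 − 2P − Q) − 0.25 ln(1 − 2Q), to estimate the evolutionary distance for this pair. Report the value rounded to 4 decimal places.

The sequences differ at positions 14 (G/T, transversion), 20 (A/T, transversion), 25 (C/A, transversion), 38 (A/G, transition).
Of the 4 differences, 1 transition and 3 transversions over 38 sites: P = 1/38 = 0.026316, Q = 3/38 = 0.078947.
d = −0.5·ln(0.868421) − 0.25·ln(0.842106) = −0.5·(-0.141079) − 0.25·(-0.171849) = 0.1135.

0.1135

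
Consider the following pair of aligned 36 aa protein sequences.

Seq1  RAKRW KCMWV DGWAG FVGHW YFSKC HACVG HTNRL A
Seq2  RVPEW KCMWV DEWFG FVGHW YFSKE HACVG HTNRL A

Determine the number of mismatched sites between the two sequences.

Differing sites — 2:A/V; 3:K/P; 4:R/E; 12:G/E; 14:A/F; 25:C/E.
That gives 6 mismatches out of 36 aligned sites, so the Hamming distance is 6.

6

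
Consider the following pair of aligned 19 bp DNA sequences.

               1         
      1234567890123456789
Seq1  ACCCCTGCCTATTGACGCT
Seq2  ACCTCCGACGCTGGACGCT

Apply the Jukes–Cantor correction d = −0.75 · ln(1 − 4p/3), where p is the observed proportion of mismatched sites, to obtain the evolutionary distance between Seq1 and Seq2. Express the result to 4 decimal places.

0.4099

Differing sites — 4:C/T; 6:T/C; 8:C/A; 10:T/G; 11:A/C; 13:T/G.
p = 6/19 = 0.315789.
d = −0.75 · ln(1 − (4/3)·0.315789) = −0.75 · ln(0.578948) = −0.75 · (-0.546543) = 0.4099.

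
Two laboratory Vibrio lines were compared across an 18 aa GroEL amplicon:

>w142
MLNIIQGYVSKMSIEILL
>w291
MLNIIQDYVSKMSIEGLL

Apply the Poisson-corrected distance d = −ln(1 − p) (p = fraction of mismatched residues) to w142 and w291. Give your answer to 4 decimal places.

0.1178

Mismatches occur at site 7 (G→D), site 16 (I→G).
p = 2/18 = 0.111111.
d = −ln(1 − 0.111111) = −ln(0.888889) = 0.1178.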